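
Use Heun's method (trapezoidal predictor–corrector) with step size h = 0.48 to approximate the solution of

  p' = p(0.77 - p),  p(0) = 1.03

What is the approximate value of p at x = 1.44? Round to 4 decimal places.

Heun: k1 = f(x_n, p_n); k2 = f(x_n + h, p_n + h·k1); p_{n+1} = p_n + (h/2)·(k1 + k2).
x=0.000000, p=1.030000:
  k1 = f(0.000000, 1.030000) = -0.267800
  k2 = f(0.480000, 0.901456) = -0.118502
  p ← 1.030000 + (0.48/2)·(-0.267800 + (-0.118502)) = 0.937288
x=0.480000, p=0.937288:
  k1 = f(0.480000, 0.937288) = -0.156797
  k2 = f(0.960000, 0.862025) = -0.079328
  p ← 0.937288 + (0.48/2)·(-0.156797 + (-0.079328)) = 0.880618
x=0.960000, p=0.880618:
  k1 = f(0.960000, 0.880618) = -0.097412
  k2 = f(1.440000, 0.833860) = -0.053250
  p ← 0.880618 + (0.48/2)·(-0.097412 + (-0.053250)) = 0.844459
p(1.44) ≈ 0.8445

0.8445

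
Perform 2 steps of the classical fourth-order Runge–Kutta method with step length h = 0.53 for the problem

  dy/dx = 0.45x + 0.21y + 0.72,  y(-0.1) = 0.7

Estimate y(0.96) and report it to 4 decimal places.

RK4: k1 = f(x_n, y_n); k2 = f(x_n + h/2, y_n + (h/2)·k1); k3 = f(x_n + h/2, y_n + (h/2)·k2); k4 = f(x_n + h, y_n + h·k3); y_{n+1} = y_n + (h/6)·(k1 + 2k2 + 2k3 + k4).
x=-0.100000, y=0.700000:
  k1 = f(-0.100000, 0.700000) = 0.822000
  k2 = f(0.165000, 0.917830) = 0.986994
  k3 = f(0.165000, 0.961553) = 0.996176
  k4 = f(0.430000, 1.227973) = 1.171374
  y ← 0.700000 + (0.53/6)·(k1 + 2k2 + 2k3 + k4) = 1.226442
x=0.430000, y=1.226442:
  k1 = f(0.430000, 1.226442) = 1.171053
  k2 = f(0.695000, 1.536771) = 1.355472
  k3 = f(0.695000, 1.585642) = 1.365735
  k4 = f(0.960000, 1.950281) = 1.561559
  y ← 1.226442 + (0.53/6)·(k1 + 2k2 + 2k3 + k4) = 1.948569
y(0.96) ≈ 1.9486

1.9486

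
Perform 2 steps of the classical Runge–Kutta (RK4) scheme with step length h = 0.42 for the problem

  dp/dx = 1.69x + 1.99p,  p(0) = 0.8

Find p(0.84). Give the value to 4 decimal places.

RK4: k1 = f(x_n, p_n); k2 = f(x_n + h/2, p_n + (h/2)·k1); k3 = f(x_n + h/2, p_n + (h/2)·k2); k4 = f(x_n + h, p_n + h·k3); p_{n+1} = p_n + (h/6)·(k1 + 2k2 + 2k3 + k4).
x=0.000000, p=0.800000:
  k1 = f(0.000000, 0.800000) = 1.592000
  k2 = f(0.210000, 1.134320) = 2.612197
  k3 = f(0.210000, 1.348561) = 3.038537
  k4 = f(0.420000, 2.076186) = 4.841409
  p ← 0.800000 + (0.42/6)·(k1 + 2k2 + 2k3 + k4) = 2.041441
x=0.420000, p=2.041441:
  k1 = f(0.420000, 2.041441) = 4.772268
  k2 = f(0.630000, 3.043618) = 7.121499
  k3 = f(0.630000, 3.536956) = 8.103243
  k4 = f(0.840000, 5.444803) = 12.254759
  p ← 2.041441 + (0.42/6)·(k1 + 2k2 + 2k3 + k4) = 5.364797
p(0.84) ≈ 5.3648

5.3648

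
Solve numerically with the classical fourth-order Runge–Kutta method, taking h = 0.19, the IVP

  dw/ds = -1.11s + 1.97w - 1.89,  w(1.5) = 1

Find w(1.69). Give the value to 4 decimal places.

RK4: k1 = f(s_n, w_n); k2 = f(s_n + h/2, w_n + (h/2)·k1); k3 = f(s_n + h/2, w_n + (h/2)·k2); k4 = f(s_n + h, w_n + h·k3); w_{n+1} = w_n + (h/6)·(k1 + 2k2 + 2k3 + k4).
s=1.500000, w=1.000000:
  k1 = f(1.500000, 1.000000) = -1.585000
  k2 = f(1.595000, 0.849425) = -1.987083
  k3 = f(1.595000, 0.811227) = -2.062333
  k4 = f(1.690000, 0.608157) = -2.567831
  w ← 1.000000 + (0.19/6)·(k1 + 2k2 + 2k3 + k4) = 0.612031
w(1.69) ≈ 0.6120

0.6120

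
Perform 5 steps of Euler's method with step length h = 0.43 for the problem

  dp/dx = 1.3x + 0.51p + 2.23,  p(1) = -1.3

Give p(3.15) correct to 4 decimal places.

Euler: p_{n+1} = p_n + h·f(x_n, p_n).
x=1.000000, p=-1.300000: f=2.867000 → p ← -1.300000 + 0.43·2.867000 = -0.067190
x=1.430000, p=-0.067190: f=4.054733 → p ← -0.067190 + 0.43·4.054733 = 1.676345
x=1.860000, p=1.676345: f=5.502936 → p ← 1.676345 + 0.43·5.502936 = 4.042608
x=2.290000, p=4.042608: f=7.268730 → p ← 4.042608 + 0.43·7.268730 = 7.168162
x=2.720000, p=7.168162: f=9.421762 → p ← 7.168162 + 0.43·9.421762 = 11.219519
p(3.15) ≈ 11.2195

11.2195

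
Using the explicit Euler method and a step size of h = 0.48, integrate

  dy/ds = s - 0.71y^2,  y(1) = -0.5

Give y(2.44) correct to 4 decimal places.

1.4190

Euler: y_{n+1} = y_n + h·f(s_n, y_n).
s=1.000000, y=-0.500000: f=0.822500 → y ← -0.500000 + 0.48·0.822500 = -0.105200
s=1.480000, y=-0.105200: f=1.472142 → y ← -0.105200 + 0.48·1.472142 = 0.601428
s=1.960000, y=0.601428: f=1.703182 → y ← 0.601428 + 0.48·1.703182 = 1.418956
y(2.44) ≈ 1.4190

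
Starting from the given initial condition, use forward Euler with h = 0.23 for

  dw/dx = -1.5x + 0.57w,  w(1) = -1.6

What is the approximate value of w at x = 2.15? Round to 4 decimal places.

-6.1074

Euler: w_{n+1} = w_n + h·f(x_n, w_n).
x=1.000000, w=-1.600000: f=-2.412000 → w ← -1.600000 + 0.23·(-2.412000) = -2.154760
x=1.230000, w=-2.154760: f=-3.073213 → w ← -2.154760 + 0.23·(-3.073213) = -2.861599
x=1.460000, w=-2.861599: f=-3.821111 → w ← -2.861599 + 0.23·(-3.821111) = -3.740455
x=1.690000, w=-3.740455: f=-4.667059 → w ← -3.740455 + 0.23·(-4.667059) = -4.813878
x=1.920000, w=-4.813878: f=-5.623911 → w ← -4.813878 + 0.23·(-5.623911) = -6.107378
w(2.15) ≈ -6.1074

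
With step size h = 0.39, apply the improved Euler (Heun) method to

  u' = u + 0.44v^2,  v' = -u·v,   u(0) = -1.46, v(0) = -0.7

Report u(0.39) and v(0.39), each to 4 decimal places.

-1.9784, -1.3160

Heun on (u,v): k1 = f(s_n, state_n); k2 = f(s_n + h, state_n + h·k1); state_{n+1} = state_n + (h/2)·(k1 + k2).
0.000000: (-1.460000, -0.700000)
  k1 = (-1.244400, -1.022000)
  predictor → (-1.945316, -1.098580)
  k2 = (-1.414290, -2.137085)
  → (-1.978444, -1.316022)
(u(0.39), v(0.39)) ≈ (-1.9784, -1.3160)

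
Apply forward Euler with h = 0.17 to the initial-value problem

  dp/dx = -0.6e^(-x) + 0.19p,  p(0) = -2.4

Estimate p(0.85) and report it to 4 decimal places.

Euler: p_{n+1} = p_n + h·f(x_n, p_n).
x=0.000000, p=-2.400000: f=-1.056000 → p ← -2.400000 + 0.17·(-1.056000) = -2.579520
x=0.170000, p=-2.579520: f=-0.996308 → p ← -2.579520 + 0.17·(-0.996308) = -2.748892
x=0.340000, p=-2.748892: f=-0.949352 → p ← -2.748892 + 0.17·(-0.949352) = -2.910282
x=0.510000, p=-2.910282: f=-0.913251 → p ← -2.910282 + 0.17·(-0.913251) = -3.065535
x=0.680000, p=-3.065535: f=-0.886422 → p ← -3.065535 + 0.17·(-0.886422) = -3.216226
p(0.85) ≈ -3.2162

-3.2162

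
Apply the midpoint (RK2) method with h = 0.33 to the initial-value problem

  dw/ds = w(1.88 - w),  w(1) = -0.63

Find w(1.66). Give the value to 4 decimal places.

Midpoint: k1 = f(s_n, w_n); k2 = f(s_n + h/2, w_n + (h/2)·k1); w_{n+1} = w_n + h·k2.
s=1.000000, w=-0.630000:
  k1 = f(1.000000, -0.630000) = -1.581300
  k2 = f(1.165000, -0.890915) = -2.468648
  w ← -0.630000 + 0.33·(-2.468648) = -1.444654
s=1.330000, w=-1.444654:
  k1 = f(1.330000, -1.444654) = -4.802974
  k2 = f(1.495000, -2.237144) = -9.210647
  w ← -1.444654 + 0.33·(-9.210647) = -4.484167
w(1.66) ≈ -4.4842

-4.4842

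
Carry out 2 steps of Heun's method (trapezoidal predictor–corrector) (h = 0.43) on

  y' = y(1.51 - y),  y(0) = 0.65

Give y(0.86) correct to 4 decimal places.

Heun: k1 = f(t_n, y_n); k2 = f(t_n + h, y_n + h·k1); y_{n+1} = y_n + (h/2)·(k1 + k2).
t=0.000000, y=0.650000:
  k1 = f(0.000000, 0.650000) = 0.559000
  k2 = f(0.430000, 0.890370) = 0.551700
  y ← 0.650000 + (0.43/2)·(0.559000 + 0.551700) = 0.888800
t=0.430000, y=0.888800:
  k1 = f(0.430000, 0.888800) = 0.552122
  k2 = f(0.860000, 1.126213) = 0.432226
  y ← 0.888800 + (0.43/2)·(0.552122 + 0.432226) = 1.100435
y(0.86) ≈ 1.1004

1.1004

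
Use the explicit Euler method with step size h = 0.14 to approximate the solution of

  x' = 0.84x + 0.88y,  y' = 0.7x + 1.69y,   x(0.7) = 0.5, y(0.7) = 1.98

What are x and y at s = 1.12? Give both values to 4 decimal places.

1.7367, 4.0344

Euler on (x,y): x_{n+1} = x_n + h·x', y_{n+1} = y_n + h·y'.
0.700000: (0.500000, 1.980000); f=(2.162400, 3.696200) → (0.802736, 2.497468)
0.840000: (0.802736, 2.497468); f=(2.872070, 4.782636) → (1.204826, 3.167037)
0.980000: (1.204826, 3.167037); f=(3.799046, 6.195671) → (1.736692, 4.034431)
(x(1.12), y(1.12)) ≈ (1.7367, 4.0344)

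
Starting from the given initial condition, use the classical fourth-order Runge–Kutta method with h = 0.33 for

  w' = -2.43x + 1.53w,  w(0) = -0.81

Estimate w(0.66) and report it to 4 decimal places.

-2.9849

RK4: k1 = f(x_n, w_n); k2 = f(x_n + h/2, w_n + (h/2)·k1); k3 = f(x_n + h/2, w_n + (h/2)·k2); k4 = f(x_n + h, w_n + h·k3); w_{n+1} = w_n + (h/6)·(k1 + 2k2 + 2k3 + k4).
x=0.000000, w=-0.810000:
  k1 = f(0.000000, -0.810000) = -1.239300
  k2 = f(0.165000, -1.014485) = -1.953111
  k3 = f(0.165000, -1.132263) = -2.133313
  k4 = f(0.330000, -1.513993) = -3.118310
  w ← -0.810000 + (0.33/6)·(k1 + 2k2 + 2k3 + k4) = -1.499175
x=0.330000, w=-1.499175:
  k1 = f(0.330000, -1.499175) = -3.095638
  k2 = f(0.495000, -2.009955) = -4.278082
  k3 = f(0.495000, -2.205059) = -4.576590
  k4 = f(0.660000, -3.009450) = -6.208258
  w ← -1.499175 + (0.33/6)·(k1 + 2k2 + 2k3 + k4) = -2.984903
w(0.66) ≈ -2.9849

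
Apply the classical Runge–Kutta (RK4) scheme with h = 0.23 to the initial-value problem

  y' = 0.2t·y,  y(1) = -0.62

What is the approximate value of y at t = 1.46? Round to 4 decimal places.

-0.6943

RK4: k1 = f(t_n, y_n); k2 = f(t_n + h/2, y_n + (h/2)·k1); k3 = f(t_n + h/2, y_n + (h/2)·k2); k4 = f(t_n + h, y_n + h·k3); y_{n+1} = y_n + (h/6)·(k1 + 2k2 + 2k3 + k4).
t=1.000000, y=-0.620000:
  k1 = f(1.000000, -0.620000) = -0.124000
  k2 = f(1.115000, -0.634260) = -0.141440
  k3 = f(1.115000, -0.636266) = -0.141887
  k4 = f(1.230000, -0.652634) = -0.160548
  y ← -0.620000 + (0.23/6)·(k1 + 2k2 + 2k3 + k4) = -0.652629
t=1.230000, y=-0.652629:
  k1 = f(1.230000, -0.652629) = -0.160547
  k2 = f(1.345000, -0.671092) = -0.180524
  k3 = f(1.345000, -0.673390) = -0.181142
  k4 = f(1.460000, -0.694292) = -0.202733
  y ← -0.652629 + (0.23/6)·(k1 + 2k2 + 2k3 + k4) = -0.694283
y(1.46) ≈ -0.6943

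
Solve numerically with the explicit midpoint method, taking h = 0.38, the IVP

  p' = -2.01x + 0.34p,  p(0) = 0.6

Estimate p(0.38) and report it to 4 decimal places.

0.5374

Midpoint: k1 = f(x_n, p_n); k2 = f(x_n + h/2, p_n + (h/2)·k1); p_{n+1} = p_n + h·k2.
x=0.000000, p=0.600000:
  k1 = f(0.000000, 0.600000) = 0.204000
  k2 = f(0.190000, 0.638760) = -0.164722
  p ← 0.600000 + 0.38·(-0.164722) = 0.537406
p(0.38) ≈ 0.5374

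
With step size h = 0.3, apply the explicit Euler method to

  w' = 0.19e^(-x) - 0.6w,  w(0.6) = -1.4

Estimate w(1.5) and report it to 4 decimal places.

Euler: w_{n+1} = w_n + h·f(x_n, w_n).
x=0.600000, w=-1.400000: f=0.944274 → w ← -1.400000 + 0.3·0.944274 = -1.116718
x=0.900000, w=-1.116718: f=0.747279 → w ← -1.116718 + 0.3·0.747279 = -0.892534
x=1.200000, w=-0.892534: f=0.592747 → w ← -0.892534 + 0.3·0.592747 = -0.714710
w(1.5) ≈ -0.7147

-0.7147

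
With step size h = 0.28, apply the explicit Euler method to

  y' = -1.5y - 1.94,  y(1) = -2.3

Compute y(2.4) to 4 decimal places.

Euler: y_{n+1} = y_n + h·f(s_n, y_n).
s=1.000000, y=-2.300000: f=1.510000 → y ← -2.300000 + 0.28·1.510000 = -1.877200
s=1.280000, y=-1.877200: f=0.875800 → y ← -1.877200 + 0.28·0.875800 = -1.631976
s=1.560000, y=-1.631976: f=0.507964 → y ← -1.631976 + 0.28·0.507964 = -1.489746
s=1.840000, y=-1.489746: f=0.294619 → y ← -1.489746 + 0.28·0.294619 = -1.407253
s=2.120000, y=-1.407253: f=0.170879 → y ← -1.407253 + 0.28·0.170879 = -1.359407
y(2.4) ≈ -1.3594

-1.3594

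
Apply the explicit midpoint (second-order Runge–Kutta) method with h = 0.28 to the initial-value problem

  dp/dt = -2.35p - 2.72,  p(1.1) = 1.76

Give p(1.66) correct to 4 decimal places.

-0.2475

Midpoint: k1 = f(t_n, p_n); k2 = f(t_n + h/2, p_n + (h/2)·k1); p_{n+1} = p_n + h·k2.
t=1.100000, p=1.760000:
  k1 = f(1.100000, 1.760000) = -6.856000
  k2 = f(1.240000, 0.800160) = -4.600376
  p ← 1.760000 + 0.28·(-4.600376) = 0.471895
t=1.380000, p=0.471895:
  k1 = f(1.380000, 0.471895) = -3.828953
  k2 = f(1.520000, -0.064159) = -2.569227
  p ← 0.471895 + 0.28·(-2.569227) = -0.247489
p(1.66) ≈ -0.2475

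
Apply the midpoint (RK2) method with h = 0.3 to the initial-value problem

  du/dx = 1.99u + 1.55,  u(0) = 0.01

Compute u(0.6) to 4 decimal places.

1.7072

Midpoint: k1 = f(x_n, u_n); k2 = f(x_n + h/2, u_n + (h/2)·k1); u_{n+1} = u_n + h·k2.
x=0.000000, u=0.010000:
  k1 = f(0.000000, 0.010000) = 1.569900
  k2 = f(0.150000, 0.245485) = 2.038515
  u ← 0.010000 + 0.3·2.038515 = 0.621555
x=0.300000, u=0.621555:
  k1 = f(0.300000, 0.621555) = 2.786894
  k2 = f(0.450000, 1.039589) = 3.618781
  u ← 0.621555 + 0.3·3.618781 = 1.707189
u(0.6) ≈ 1.7072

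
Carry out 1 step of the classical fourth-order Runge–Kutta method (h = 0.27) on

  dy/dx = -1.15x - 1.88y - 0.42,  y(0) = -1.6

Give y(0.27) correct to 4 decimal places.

RK4: k1 = f(x_n, y_n); k2 = f(x_n + h/2, y_n + (h/2)·k1); k3 = f(x_n + h/2, y_n + (h/2)·k2); k4 = f(x_n + h, y_n + h·k3); y_{n+1} = y_n + (h/6)·(k1 + 2k2 + 2k3 + k4).
x=0.000000, y=-1.600000:
  k1 = f(0.000000, -1.600000) = 2.588000
  k2 = f(0.135000, -1.250620) = 1.775916
  k3 = f(0.135000, -1.360251) = 1.982023
  k4 = f(0.270000, -1.064854) = 1.271425
  y ← -1.600000 + (0.27/6)·(k1 + 2k2 + 2k3 + k4) = -1.088111
y(0.27) ≈ -1.0881

-1.0881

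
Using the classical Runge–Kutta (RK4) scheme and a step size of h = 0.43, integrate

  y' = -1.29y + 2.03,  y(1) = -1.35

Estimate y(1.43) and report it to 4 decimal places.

RK4: k1 = f(s_n, y_n); k2 = f(s_n + h/2, y_n + (h/2)·k1); k3 = f(s_n + h/2, y_n + (h/2)·k2); k4 = f(s_n + h, y_n + h·k3); y_{n+1} = y_n + (h/6)·(k1 + 2k2 + 2k3 + k4).
s=1.000000, y=-1.350000:
  k1 = f(1.000000, -1.350000) = 3.771500
  k2 = f(1.215000, -0.539128) = 2.725474
  k3 = f(1.215000, -0.764023) = 3.015590
  k4 = f(1.430000, -0.053296) = 2.098752
  y ← -1.350000 + (0.43/6)·(k1 + 2k2 + 2k3 + k4) = -0.106413
y(1.43) ≈ -0.1064

-0.1064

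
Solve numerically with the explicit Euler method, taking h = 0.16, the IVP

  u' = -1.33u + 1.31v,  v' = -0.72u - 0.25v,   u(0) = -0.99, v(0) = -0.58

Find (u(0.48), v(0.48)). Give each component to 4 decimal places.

Euler on (u,v): u_{n+1} = u_n + h·u', v_{n+1} = v_n + h·v'.
0.000000: (-0.990000, -0.580000); f=(0.556900, 0.857800) → (-0.900896, -0.442752)
0.160000: (-0.900896, -0.442752); f=(0.618187, 0.759333) → (-0.801986, -0.321259)
0.320000: (-0.801986, -0.321259); f=(0.645793, 0.657745) → (-0.698659, -0.216020)
(u(0.48), v(0.48)) ≈ (-0.6987, -0.2160)

-0.6987, -0.2160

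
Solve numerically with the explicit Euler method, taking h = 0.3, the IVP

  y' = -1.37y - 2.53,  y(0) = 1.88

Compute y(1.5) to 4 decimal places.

Euler: y_{n+1} = y_n + h·f(t_n, y_n).
t=0.000000, y=1.880000: f=-5.105600 → y ← 1.880000 + 0.3·(-5.105600) = 0.348320
t=0.300000, y=0.348320: f=-3.007198 → y ← 0.348320 + 0.3·(-3.007198) = -0.553840
t=0.600000, y=-0.553840: f=-1.771240 → y ← -0.553840 + 0.3·(-1.771240) = -1.085211
t=0.900000, y=-1.085211: f=-1.043260 → y ← -1.085211 + 0.3·(-1.043260) = -1.398190
t=1.200000, y=-1.398190: f=-0.614480 → y ← -1.398190 + 0.3·(-0.614480) = -1.582534
y(1.5) ≈ -1.5825

-1.5825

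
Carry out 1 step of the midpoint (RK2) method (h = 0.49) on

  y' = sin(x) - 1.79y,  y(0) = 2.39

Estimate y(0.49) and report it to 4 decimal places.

Midpoint: k1 = f(x_n, y_n); k2 = f(x_n + h/2, y_n + (h/2)·k1); y_{n+1} = y_n + h·k2.
x=0.000000, y=2.390000:
  k1 = f(0.000000, 2.390000) = -4.278100
  k2 = f(0.245000, 1.341866) = -2.159383
  y ← 2.390000 + 0.49·(-2.159383) = 1.331902
y(0.49) ≈ 1.3319

1.3319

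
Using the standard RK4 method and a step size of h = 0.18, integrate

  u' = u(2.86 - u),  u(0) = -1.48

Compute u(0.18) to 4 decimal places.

RK4: k1 = f(x_n, u_n); k2 = f(x_n + h/2, u_n + (h/2)·k1); k3 = f(x_n + h/2, u_n + (h/2)·k2); k4 = f(x_n + h, u_n + h·k3); u_{n+1} = u_n + (h/6)·(k1 + 2k2 + 2k3 + k4).
x=0.000000, u=-1.480000:
  k1 = f(0.000000, -1.480000) = -6.423200
  k2 = f(0.090000, -2.058088) = -10.121858
  k3 = f(0.090000, -2.390967) = -12.554890
  k4 = f(0.180000, -3.739880) = -24.682762
  u ← -1.480000 + (0.18/6)·(k1 + 2k2 + 2k3 + k4) = -3.773784
u(0.18) ≈ -3.7738

-3.7738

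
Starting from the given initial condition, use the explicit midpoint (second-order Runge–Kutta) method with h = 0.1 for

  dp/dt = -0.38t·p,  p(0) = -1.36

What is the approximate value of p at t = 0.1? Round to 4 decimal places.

-1.3574

Midpoint: k1 = f(t_n, p_n); k2 = f(t_n + h/2, p_n + (h/2)·k1); p_{n+1} = p_n + h·k2.
t=0.000000, p=-1.360000:
  k1 = f(0.000000, -1.360000) = 0.000000
  k2 = f(0.050000, -1.360000) = 0.025840
  p ← -1.360000 + 0.1·0.025840 = -1.357416
p(0.1) ≈ -1.3574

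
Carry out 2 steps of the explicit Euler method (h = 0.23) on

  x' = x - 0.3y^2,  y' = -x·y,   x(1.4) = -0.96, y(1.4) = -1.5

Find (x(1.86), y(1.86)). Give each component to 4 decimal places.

-1.8747, -2.3939

Euler on (x,y): x_{n+1} = x_n + h·x', y_{n+1} = y_n + h·y'.
1.400000: (-0.960000, -1.500000); f=(-1.635000, -1.440000) → (-1.336050, -1.831200)
1.630000: (-1.336050, -1.831200); f=(-2.342038, -2.446575) → (-1.874719, -2.393912)
(x(1.86), y(1.86)) ≈ (-1.8747, -2.3939)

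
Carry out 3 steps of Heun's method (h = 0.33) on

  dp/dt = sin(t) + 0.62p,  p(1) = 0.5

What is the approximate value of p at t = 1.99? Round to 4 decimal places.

Heun: k1 = f(t_n, p_n); k2 = f(t_n + h, p_n + h·k1); p_{n+1} = p_n + (h/2)·(k1 + k2).
t=1.000000, p=0.500000:
  k1 = f(1.000000, 0.500000) = 1.151471
  k2 = f(1.330000, 0.879985) = 1.516739
  p ← 0.500000 + (0.33/2)·(1.151471 + 1.516739) = 0.940255
t=1.330000, p=0.940255:
  k1 = f(1.330000, 0.940255) = 1.554106
  k2 = f(1.660000, 1.453110) = 1.896952
  p ← 0.940255 + (0.33/2)·(1.554106 + 1.896952) = 1.509679
t=1.660000, p=1.509679:
  k1 = f(1.660000, 1.509679) = 1.932025
  k2 = f(1.990000, 2.147248) = 2.244707
  p ← 1.509679 + (0.33/2)·(1.932025 + 2.244707) = 2.198840
p(1.99) ≈ 2.1988

2.1988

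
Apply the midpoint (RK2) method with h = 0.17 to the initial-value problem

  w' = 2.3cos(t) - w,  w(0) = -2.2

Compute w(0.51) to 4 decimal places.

-0.4539

Midpoint: k1 = f(t_n, w_n); k2 = f(t_n + h/2, w_n + (h/2)·k1); w_{n+1} = w_n + h·k2.
t=0.000000, w=-2.200000:
  k1 = f(0.000000, -2.200000) = 4.500000
  k2 = f(0.085000, -1.817500) = 4.109196
  w ← -2.200000 + 0.17·4.109196 = -1.501437
t=0.170000, w=-1.501437:
  k1 = f(0.170000, -1.501437) = 3.768282
  k2 = f(0.255000, -1.181133) = 3.406758
  w ← -1.501437 + 0.17·3.406758 = -0.922288
t=0.340000, w=-0.922288:
  k1 = f(0.340000, -0.922288) = 3.090623
  k2 = f(0.425000, -0.659585) = 2.754974
  w ← -0.922288 + 0.17·2.754974 = -0.453942
w(0.51) ≈ -0.4539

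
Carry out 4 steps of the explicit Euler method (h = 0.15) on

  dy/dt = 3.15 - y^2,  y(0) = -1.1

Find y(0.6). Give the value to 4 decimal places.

0.4820

Euler: y_{n+1} = y_n + h·f(t_n, y_n).
t=0.000000, y=-1.100000: f=1.940000 → y ← -1.100000 + 0.15·1.940000 = -0.809000
t=0.150000, y=-0.809000: f=2.495519 → y ← -0.809000 + 0.15·2.495519 = -0.434672
t=0.300000, y=-0.434672: f=2.961060 → y ← -0.434672 + 0.15·2.961060 = 0.009487
t=0.450000, y=0.009487: f=3.149910 → y ← 0.009487 + 0.15·3.149910 = 0.481973
y(0.6) ≈ 0.4820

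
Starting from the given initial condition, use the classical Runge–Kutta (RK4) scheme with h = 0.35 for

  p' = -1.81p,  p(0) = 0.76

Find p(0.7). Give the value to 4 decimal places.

RK4: k1 = f(x_n, p_n); k2 = f(x_n + h/2, p_n + (h/2)·k1); k3 = f(x_n + h/2, p_n + (h/2)·k2); k4 = f(x_n + h, p_n + h·k3); p_{n+1} = p_n + (h/6)·(k1 + 2k2 + 2k3 + k4).
x=0.000000, p=0.760000:
  k1 = f(0.000000, 0.760000) = -1.375600
  k2 = f(0.175000, 0.519270) = -0.939879
  k3 = f(0.175000, 0.595521) = -1.077893
  k4 = f(0.350000, 0.382737) = -0.692755
  p ← 0.760000 + (0.35/6)·(k1 + 2k2 + 2k3 + k4) = 0.403939
x=0.350000, p=0.403939:
  k1 = f(0.350000, 0.403939) = -0.731130
  k2 = f(0.525000, 0.275991) = -0.499545
  k3 = f(0.525000, 0.316519) = -0.572899
  k4 = f(0.700000, 0.203424) = -0.368198
  p ← 0.403939 + (0.35/6)·(k1 + 2k2 + 2k3 + k4) = 0.214693
p(0.7) ≈ 0.2147

0.2147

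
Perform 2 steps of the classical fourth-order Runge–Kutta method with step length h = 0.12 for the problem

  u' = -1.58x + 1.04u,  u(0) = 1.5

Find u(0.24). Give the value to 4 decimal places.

1.8757

RK4: k1 = f(x_n, u_n); k2 = f(x_n + h/2, u_n + (h/2)·k1); k3 = f(x_n + h/2, u_n + (h/2)·k2); k4 = f(x_n + h, u_n + h·k3); u_{n+1} = u_n + (h/6)·(k1 + 2k2 + 2k3 + k4).
x=0.000000, u=1.500000:
  k1 = f(0.000000, 1.500000) = 1.560000
  k2 = f(0.060000, 1.593600) = 1.562544
  k3 = f(0.060000, 1.593753) = 1.562703
  k4 = f(0.120000, 1.687524) = 1.565425
  u ← 1.500000 + (0.12/6)·(k1 + 2k2 + 2k3 + k4) = 1.687518
x=0.120000, u=1.687518:
  k1 = f(0.120000, 1.687518) = 1.565419
  k2 = f(0.180000, 1.781444) = 1.568301
  k3 = f(0.180000, 1.781616) = 1.568481
  k4 = f(0.240000, 1.875736) = 1.571566
  u ← 1.687518 + (0.12/6)·(k1 + 2k2 + 2k3 + k4) = 1.875729
u(0.24) ≈ 1.8757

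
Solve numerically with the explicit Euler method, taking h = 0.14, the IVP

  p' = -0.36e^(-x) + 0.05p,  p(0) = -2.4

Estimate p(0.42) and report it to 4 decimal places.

-2.5841

Euler: p_{n+1} = p_n + h·f(x_n, p_n).
x=0.000000, p=-2.400000: f=-0.480000 → p ← -2.400000 + 0.14·(-0.480000) = -2.467200
x=0.140000, p=-2.467200: f=-0.436329 → p ← -2.467200 + 0.14·(-0.436329) = -2.528286
x=0.280000, p=-2.528286: f=-0.398496 → p ← -2.528286 + 0.14·(-0.398496) = -2.584076
p(0.42) ≈ -2.5841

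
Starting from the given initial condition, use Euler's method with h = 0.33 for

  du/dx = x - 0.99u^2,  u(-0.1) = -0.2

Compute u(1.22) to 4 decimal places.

0.2767

Euler: u_{n+1} = u_n + h·f(x_n, u_n).
x=-0.100000, u=-0.200000: f=-0.139600 → u ← -0.200000 + 0.33·(-0.139600) = -0.246068
x=0.230000, u=-0.246068: f=0.170056 → u ← -0.246068 + 0.33·0.170056 = -0.189950
x=0.560000, u=-0.189950: f=0.524280 → u ← -0.189950 + 0.33·0.524280 = -0.016937
x=0.890000, u=-0.016937: f=0.889716 → u ← -0.016937 + 0.33·0.889716 = 0.276669
u(1.22) ≈ 0.2767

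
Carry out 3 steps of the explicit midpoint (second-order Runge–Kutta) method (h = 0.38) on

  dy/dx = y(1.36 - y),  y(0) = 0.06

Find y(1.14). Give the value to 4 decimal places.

Midpoint: k1 = f(x_n, y_n); k2 = f(x_n + h/2, y_n + (h/2)·k1); y_{n+1} = y_n + h·k2.
x=0.000000, y=0.060000:
  k1 = f(0.000000, 0.060000) = 0.078000
  k2 = f(0.190000, 0.074820) = 0.096157
  y ← 0.060000 + 0.38·0.096157 = 0.096540
x=0.380000, y=0.096540:
  k1 = f(0.380000, 0.096540) = 0.121974
  k2 = f(0.570000, 0.119715) = 0.148480
  y ← 0.096540 + 0.38·0.148480 = 0.152962
x=0.760000, y=0.152962:
  k1 = f(0.760000, 0.152962) = 0.184631
  k2 = f(0.950000, 0.188042) = 0.220378
  y ← 0.152962 + 0.38·0.220378 = 0.236706
y(1.14) ≈ 0.2367

0.2367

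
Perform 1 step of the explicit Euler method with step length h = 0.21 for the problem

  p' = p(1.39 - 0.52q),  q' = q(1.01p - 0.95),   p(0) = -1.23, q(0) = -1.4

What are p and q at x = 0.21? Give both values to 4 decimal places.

-1.7771, -0.7555

Euler on (p,q): p_{n+1} = p_n + h·p', q_{n+1} = q_n + h·q'.
0.000000: (-1.230000, -1.400000); f=(-2.605140, 3.069220) → (-1.777079, -0.755464)
(p(0.21), q(0.21)) ≈ (-1.7771, -0.7555)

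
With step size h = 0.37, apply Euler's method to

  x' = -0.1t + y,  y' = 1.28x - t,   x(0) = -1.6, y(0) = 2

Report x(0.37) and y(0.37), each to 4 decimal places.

-0.8600, 1.2422

Euler on (x,y): x_{n+1} = x_n + h·x', y_{n+1} = y_n + h·y'.
0.000000: (-1.600000, 2.000000); f=(2.000000, -2.048000) → (-0.860000, 1.242240)
(x(0.37), y(0.37)) ≈ (-0.8600, 1.2422)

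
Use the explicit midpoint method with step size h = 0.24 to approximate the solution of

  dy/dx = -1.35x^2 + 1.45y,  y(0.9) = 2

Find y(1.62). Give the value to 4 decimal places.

Midpoint: k1 = f(x_n, y_n); k2 = f(x_n + h/2, y_n + (h/2)·k1); y_{n+1} = y_n + h·k2.
x=0.900000, y=2.000000:
  k1 = f(0.900000, 2.000000) = 1.806500
  k2 = f(1.020000, 2.216780) = 1.809791
  y ← 2.000000 + 0.24·1.809791 = 2.434350
x=1.140000, y=2.434350:
  k1 = f(1.140000, 2.434350) = 1.775347
  k2 = f(1.260000, 2.647392) = 1.695458
  y ← 2.434350 + 0.24·1.695458 = 2.841260
x=1.380000, y=2.841260:
  k1 = f(1.380000, 2.841260) = 1.548887
  k2 = f(1.500000, 3.027126) = 1.351833
  y ← 2.841260 + 0.24·1.351833 = 3.165700
y(1.62) ≈ 3.1657

3.1657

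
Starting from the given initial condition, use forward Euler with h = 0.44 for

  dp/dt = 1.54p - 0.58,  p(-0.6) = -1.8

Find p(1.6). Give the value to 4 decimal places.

Euler: p_{n+1} = p_n + h·f(t_n, p_n).
t=-0.600000, p=-1.800000: f=-3.352000 → p ← -1.800000 + 0.44·(-3.352000) = -3.274880
t=-0.160000, p=-3.274880: f=-5.623315 → p ← -3.274880 + 0.44·(-5.623315) = -5.749139
t=0.280000, p=-5.749139: f=-9.433674 → p ← -5.749139 + 0.44·(-9.433674) = -9.899955
t=0.720000, p=-9.899955: f=-15.825931 → p ← -9.899955 + 0.44·(-15.825931) = -16.863365
t=1.160000, p=-16.863365: f=-26.549582 → p ← -16.863365 + 0.44·(-26.549582) = -28.545180
p(1.6) ≈ -28.5452

-28.5452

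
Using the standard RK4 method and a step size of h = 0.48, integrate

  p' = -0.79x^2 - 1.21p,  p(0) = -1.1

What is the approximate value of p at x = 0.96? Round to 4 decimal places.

RK4: k1 = f(x_n, p_n); k2 = f(x_n + h/2, p_n + (h/2)·k1); k3 = f(x_n + h/2, p_n + (h/2)·k2); k4 = f(x_n + h, p_n + h·k3); p_{n+1} = p_n + (h/6)·(k1 + 2k2 + 2k3 + k4).
x=0.000000, p=-1.100000:
  k1 = f(0.000000, -1.100000) = 1.331000
  k2 = f(0.240000, -0.780560) = 0.898974
  k3 = f(0.240000, -0.884246) = 1.024434
  k4 = f(0.480000, -0.608272) = 0.553993
  p ← -1.100000 + (0.48/6)·(k1 + 2k2 + 2k3 + k4) = -0.641455
x=0.480000, p=-0.641455:
  k1 = f(0.480000, -0.641455) = 0.594145
  k2 = f(0.720000, -0.498861) = 0.194085
  k3 = f(0.720000, -0.594875) = 0.310263
  k4 = f(0.960000, -0.492529) = -0.132104
  p ← -0.641455 + (0.48/6)·(k1 + 2k2 + 2k3 + k4) = -0.523796
p(0.96) ≈ -0.5238

-0.5238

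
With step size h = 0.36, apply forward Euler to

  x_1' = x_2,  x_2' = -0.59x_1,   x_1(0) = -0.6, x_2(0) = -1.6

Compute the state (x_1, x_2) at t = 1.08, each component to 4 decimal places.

Euler on (x_1,x_2): x_1_{n+1} = x_1_n + h·x_1', x_2_{n+1} = x_2_n + h·x_2'.
0.000000: (-0.600000, -1.600000); f=(-1.600000, 0.354000) → (-1.176000, -1.472560)
0.360000: (-1.176000, -1.472560); f=(-1.472560, 0.693840) → (-1.706122, -1.222778)
0.720000: (-1.706122, -1.222778); f=(-1.222778, 1.006612) → (-2.146322, -0.860397)
(x_1(1.08), x_2(1.08)) ≈ (-2.1463, -0.8604)

-2.1463, -0.8604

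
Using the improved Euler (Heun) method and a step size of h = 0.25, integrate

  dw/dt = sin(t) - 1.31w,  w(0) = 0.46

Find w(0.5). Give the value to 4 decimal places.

Heun: k1 = f(t_n, w_n); k2 = f(t_n + h, w_n + h·k1); w_{n+1} = w_n + (h/2)·(k1 + k2).
t=0.000000, w=0.460000:
  k1 = f(0.000000, 0.460000) = -0.602600
  k2 = f(0.250000, 0.309350) = -0.157845
  w ← 0.460000 + (0.25/2)·(-0.602600 + (-0.157845)) = 0.364944
t=0.250000, w=0.364944:
  k1 = f(0.250000, 0.364944) = -0.230673
  k2 = f(0.500000, 0.307276) = 0.076894
  w ← 0.364944 + (0.25/2)·(-0.230673 + 0.076894) = 0.345722
w(0.5) ≈ 0.3457

0.3457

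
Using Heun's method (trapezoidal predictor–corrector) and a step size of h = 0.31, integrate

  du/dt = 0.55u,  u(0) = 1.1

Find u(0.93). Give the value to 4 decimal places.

1.8306

Heun: k1 = f(t_n, u_n); k2 = f(t_n + h, u_n + h·k1); u_{n+1} = u_n + (h/2)·(k1 + k2).
t=0.000000, u=1.100000:
  k1 = f(0.000000, 1.100000) = 0.605000
  k2 = f(0.310000, 1.287550) = 0.708153
  u ← 1.100000 + (0.31/2)·(0.605000 + 0.708153) = 1.303539
t=0.310000, u=1.303539:
  k1 = f(0.310000, 1.303539) = 0.716946
  k2 = f(0.620000, 1.525792) = 0.839186
  u ← 1.303539 + (0.31/2)·(0.716946 + 0.839186) = 1.544739
t=0.620000, u=1.544739:
  k1 = f(0.620000, 1.544739) = 0.849606
  k2 = f(0.930000, 1.808117) = 0.994464
  u ← 1.544739 + (0.31/2)·(0.849606 + 0.994464) = 1.830570
u(0.93) ≈ 1.8306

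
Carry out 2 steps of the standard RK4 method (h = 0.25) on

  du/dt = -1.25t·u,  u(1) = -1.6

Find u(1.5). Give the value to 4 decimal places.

RK4: k1 = f(t_n, u_n); k2 = f(t_n + h/2, u_n + (h/2)·k1); k3 = f(t_n + h/2, u_n + (h/2)·k2); k4 = f(t_n + h, u_n + h·k3); u_{n+1} = u_n + (h/6)·(k1 + 2k2 + 2k3 + k4).
t=1.000000, u=-1.600000:
  k1 = f(1.000000, -1.600000) = 2.000000
  k2 = f(1.125000, -1.350000) = 1.898438
  k3 = f(1.125000, -1.362695) = 1.916290
  k4 = f(1.250000, -1.120927) = 1.751449
  u ← -1.600000 + (0.25/6)·(k1 + 2k2 + 2k3 + k4) = -1.125796
t=1.250000, u=-1.125796:
  k1 = f(1.250000, -1.125796) = 1.759056
  k2 = f(1.375000, -0.905914) = 1.557039
  k3 = f(1.375000, -0.931166) = 1.600441
  k4 = f(1.500000, -0.725685) = 1.360660
  u ← -1.125796 + (0.25/6)·(k1 + 2k2 + 2k3 + k4) = -0.732684
u(1.5) ≈ -0.7327

-0.7327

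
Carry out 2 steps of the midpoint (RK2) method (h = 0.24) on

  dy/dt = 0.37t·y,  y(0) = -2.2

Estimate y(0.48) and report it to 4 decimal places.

-2.2953

Midpoint: k1 = f(t_n, y_n); k2 = f(t_n + h/2, y_n + (h/2)·k1); y_{n+1} = y_n + h·k2.
t=0.000000, y=-2.200000:
  k1 = f(0.000000, -2.200000) = 0.000000
  k2 = f(0.120000, -2.200000) = -0.097680
  y ← -2.200000 + 0.24·(-0.097680) = -2.223443
t=0.240000, y=-2.223443:
  k1 = f(0.240000, -2.223443) = -0.197442
  k2 = f(0.360000, -2.247136) = -0.299319
  y ← -2.223443 + 0.24·(-0.299319) = -2.295280
y(0.48) ≈ -2.2953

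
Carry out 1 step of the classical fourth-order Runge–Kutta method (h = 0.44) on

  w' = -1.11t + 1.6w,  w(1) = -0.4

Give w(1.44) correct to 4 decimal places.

RK4: k1 = f(t_n, w_n); k2 = f(t_n + h/2, w_n + (h/2)·k1); k3 = f(t_n + h/2, w_n + (h/2)·k2); k4 = f(t_n + h, w_n + h·k3); w_{n+1} = w_n + (h/6)·(k1 + 2k2 + 2k3 + k4).
t=1.000000, w=-0.400000:
  k1 = f(1.000000, -0.400000) = -1.750000
  k2 = f(1.220000, -0.785000) = -2.610200
  k3 = f(1.220000, -0.974244) = -2.912990
  k4 = f(1.440000, -1.681716) = -4.289145
  w ← -0.400000 + (0.44/6)·(k1 + 2k2 + 2k3 + k4) = -1.652939
w(1.44) ≈ -1.6529

-1.6529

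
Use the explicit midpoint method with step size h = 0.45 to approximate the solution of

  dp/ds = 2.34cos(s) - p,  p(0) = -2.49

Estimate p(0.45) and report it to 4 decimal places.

-0.8321

Midpoint: k1 = f(s_n, p_n); k2 = f(s_n + h/2, p_n + (h/2)·k1); p_{n+1} = p_n + h·k2.
s=0.000000, p=-2.490000:
  k1 = f(0.000000, -2.490000) = 4.830000
  k2 = f(0.225000, -1.403250) = 3.684268
  p ← -2.490000 + 0.45·3.684268 = -0.832079
p(0.45) ≈ -0.8321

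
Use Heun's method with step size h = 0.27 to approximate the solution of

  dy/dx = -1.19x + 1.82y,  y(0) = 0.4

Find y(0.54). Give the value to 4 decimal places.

Heun: k1 = f(x_n, y_n); k2 = f(x_n + h, y_n + h·k1); y_{n+1} = y_n + (h/2)·(k1 + k2).
x=0.000000, y=0.400000:
  k1 = f(0.000000, 0.400000) = 0.728000
  k2 = f(0.270000, 0.596560) = 0.764439
  y ← 0.400000 + (0.27/2)·(0.728000 + 0.764439) = 0.601479
x=0.270000, y=0.601479:
  k1 = f(0.270000, 0.601479) = 0.773392
  k2 = f(0.540000, 0.810295) = 0.832137
  y ← 0.601479 + (0.27/2)·(0.773392 + 0.832137) = 0.818226
y(0.54) ≈ 0.8182

0.8182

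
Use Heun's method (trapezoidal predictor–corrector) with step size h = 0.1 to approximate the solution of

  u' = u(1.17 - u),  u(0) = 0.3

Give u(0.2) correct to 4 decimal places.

0.3550

Heun: k1 = f(x_n, u_n); k2 = f(x_n + h, u_n + h·k1); u_{n+1} = u_n + (h/2)·(k1 + k2).
x=0.000000, u=0.300000:
  k1 = f(0.000000, 0.300000) = 0.261000
  k2 = f(0.100000, 0.326100) = 0.275196
  u ← 0.300000 + (0.1/2)·(0.261000 + 0.275196) = 0.326810
x=0.100000, u=0.326810:
  k1 = f(0.100000, 0.326810) = 0.275563
  k2 = f(0.200000, 0.354366) = 0.289033
  u ← 0.326810 + (0.1/2)·(0.275563 + 0.289033) = 0.355040
u(0.2) ≈ 0.3550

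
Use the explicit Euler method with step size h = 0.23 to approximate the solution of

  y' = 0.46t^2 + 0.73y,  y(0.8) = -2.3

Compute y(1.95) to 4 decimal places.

Euler: y_{n+1} = y_n + h·f(t_n, y_n).
t=0.800000, y=-2.300000: f=-1.384600 → y ← -2.300000 + 0.23·(-1.384600) = -2.618458
t=1.030000, y=-2.618458: f=-1.423460 → y ← -2.618458 + 0.23·(-1.423460) = -2.945854
t=1.260000, y=-2.945854: f=-1.420177 → y ← -2.945854 + 0.23·(-1.420177) = -3.272495
t=1.490000, y=-3.272495: f=-1.367675 → y ← -3.272495 + 0.23·(-1.367675) = -3.587060
t=1.720000, y=-3.587060: f=-1.257690 → y ← -3.587060 + 0.23·(-1.257690) = -3.876329
y(1.95) ≈ -3.8763

-3.8763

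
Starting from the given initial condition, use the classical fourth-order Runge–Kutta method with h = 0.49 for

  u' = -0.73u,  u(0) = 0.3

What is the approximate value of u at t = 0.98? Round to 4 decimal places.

0.1467

RK4: k1 = f(t_n, u_n); k2 = f(t_n + h/2, u_n + (h/2)·k1); k3 = f(t_n + h/2, u_n + (h/2)·k2); k4 = f(t_n + h, u_n + h·k3); u_{n+1} = u_n + (h/6)·(k1 + 2k2 + 2k3 + k4).
t=0.000000, u=0.300000:
  k1 = f(0.000000, 0.300000) = -0.219000
  k2 = f(0.245000, 0.246345) = -0.179832
  k3 = f(0.245000, 0.255941) = -0.186837
  k4 = f(0.490000, 0.208450) = -0.152168
  u ← 0.300000 + (0.49/6)·(k1 + 2k2 + 2k3 + k4) = 0.209799
t=0.490000, u=0.209799:
  k1 = f(0.490000, 0.209799) = -0.153153
  k2 = f(0.735000, 0.172276) = -0.125762
  k3 = f(0.735000, 0.178987) = -0.130661
  k4 = f(0.980000, 0.145775) = -0.106416
  u ← 0.209799 + (0.49/6)·(k1 + 2k2 + 2k3 + k4) = 0.146718
u(0.98) ≈ 0.1467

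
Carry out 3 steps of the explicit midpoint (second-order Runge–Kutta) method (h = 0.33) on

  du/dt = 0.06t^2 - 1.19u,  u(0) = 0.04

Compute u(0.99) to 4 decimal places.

0.0279

Midpoint: k1 = f(t_n, u_n); k2 = f(t_n + h/2, u_n + (h/2)·k1); u_{n+1} = u_n + h·k2.
t=0.000000, u=0.040000:
  k1 = f(0.000000, 0.040000) = -0.047600
  k2 = f(0.165000, 0.032146) = -0.036620
  u ← 0.040000 + 0.33·(-0.036620) = 0.027915
t=0.330000, u=0.027915:
  k1 = f(0.330000, 0.027915) = -0.026685
  k2 = f(0.495000, 0.023512) = -0.013278
  u ← 0.027915 + 0.33·(-0.013278) = 0.023534
t=0.660000, u=0.023534:
  k1 = f(0.660000, 0.023534) = -0.001869
  k2 = f(0.825000, 0.023225) = 0.013200
  u ← 0.023534 + 0.33·0.013200 = 0.027889
u(0.99) ≈ 0.0279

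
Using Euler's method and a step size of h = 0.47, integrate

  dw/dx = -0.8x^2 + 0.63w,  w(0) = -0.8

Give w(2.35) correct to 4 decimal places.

Euler: w_{n+1} = w_n + h·f(x_n, w_n).
x=0.000000, w=-0.800000: f=-0.504000 → w ← -0.800000 + 0.47·(-0.504000) = -1.036880
x=0.470000, w=-1.036880: f=-0.829954 → w ← -1.036880 + 0.47·(-0.829954) = -1.426959
x=0.940000, w=-1.426959: f=-1.605864 → w ← -1.426959 + 0.47·(-1.605864) = -2.181715
x=1.410000, w=-2.181715: f=-2.964960 → w ← -2.181715 + 0.47·(-2.964960) = -3.575246
x=1.880000, w=-3.575246: f=-5.079925 → w ← -3.575246 + 0.47·(-5.079925) = -5.962811
w(2.35) ≈ -5.9628

-5.9628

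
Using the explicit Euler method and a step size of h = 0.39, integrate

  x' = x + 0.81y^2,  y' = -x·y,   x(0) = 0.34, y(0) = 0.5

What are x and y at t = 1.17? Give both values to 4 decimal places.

1.1849, 0.2307

Euler on (x,y): x_{n+1} = x_n + h·x', y_{n+1} = y_n + h·y'.
0.000000: (0.340000, 0.500000); f=(0.542500, -0.170000) → (0.551575, 0.433700)
0.390000: (0.551575, 0.433700); f=(0.703933, -0.239218) → (0.826109, 0.340405)
0.780000: (0.826109, 0.340405); f=(0.919968, -0.281211) → (1.184896, 0.230732)
(x(1.17), y(1.17)) ≈ (1.1849, 0.2307)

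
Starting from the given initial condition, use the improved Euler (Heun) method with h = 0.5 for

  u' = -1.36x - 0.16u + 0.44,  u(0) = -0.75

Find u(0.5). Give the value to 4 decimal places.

-0.6512

Heun: k1 = f(x_n, u_n); k2 = f(x_n + h, u_n + h·k1); u_{n+1} = u_n + (h/2)·(k1 + k2).
x=0.000000, u=-0.750000:
  k1 = f(0.000000, -0.750000) = 0.560000
  k2 = f(0.500000, -0.470000) = -0.164800
  u ← -0.750000 + (0.5/2)·(0.560000 + (-0.164800)) = -0.651200
u(0.5) ≈ -0.6512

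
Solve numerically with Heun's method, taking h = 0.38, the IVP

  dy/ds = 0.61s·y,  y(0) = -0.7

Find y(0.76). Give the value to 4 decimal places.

Heun: k1 = f(s_n, y_n); k2 = f(s_n + h, y_n + h·k1); y_{n+1} = y_n + (h/2)·(k1 + k2).
s=0.000000, y=-0.700000:
  k1 = f(0.000000, -0.700000) = 0.000000
  k2 = f(0.380000, -0.700000) = -0.162260
  y ← -0.700000 + (0.38/2)·(0.000000 + (-0.162260)) = -0.730829
s=0.380000, y=-0.730829:
  k1 = f(0.380000, -0.730829) = -0.169406
  k2 = f(0.760000, -0.795204) = -0.368656
  y ← -0.730829 + (0.38/2)·(-0.169406 + (-0.368656)) = -0.833061
y(0.76) ≈ -0.8331

-0.8331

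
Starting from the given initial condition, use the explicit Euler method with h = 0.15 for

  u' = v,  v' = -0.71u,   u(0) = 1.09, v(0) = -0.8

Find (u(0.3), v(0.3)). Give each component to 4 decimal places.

0.8326, -1.0194

Euler on (u,v): u_{n+1} = u_n + h·u', v_{n+1} = v_n + h·v'.
0.000000: (1.090000, -0.800000); f=(-0.800000, -0.773900) → (0.970000, -0.916085)
0.150000: (0.970000, -0.916085); f=(-0.916085, -0.688700) → (0.832587, -1.019390)
(u(0.3), v(0.3)) ≈ (0.8326, -1.0194)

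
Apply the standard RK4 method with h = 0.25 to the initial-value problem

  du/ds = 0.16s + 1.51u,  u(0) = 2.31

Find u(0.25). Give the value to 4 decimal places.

RK4: k1 = f(s_n, u_n); k2 = f(s_n + h/2, u_n + (h/2)·k1); k3 = f(s_n + h/2, u_n + (h/2)·k2); k4 = f(s_n + h, u_n + h·k3); u_{n+1} = u_n + (h/6)·(k1 + 2k2 + 2k3 + k4).
s=0.000000, u=2.310000:
  k1 = f(0.000000, 2.310000) = 3.488100
  k2 = f(0.125000, 2.746012) = 4.166479
  k3 = f(0.125000, 2.830810) = 4.294523
  k4 = f(0.250000, 3.383631) = 5.149282
  u ← 2.310000 + (0.25/6)·(k1 + 2k2 + 2k3 + k4) = 3.374974
u(0.25) ≈ 3.3750

3.3750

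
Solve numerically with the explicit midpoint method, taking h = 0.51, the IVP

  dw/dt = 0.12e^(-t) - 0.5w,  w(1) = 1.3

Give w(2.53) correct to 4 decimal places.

Midpoint: k1 = f(t_n, w_n); k2 = f(t_n + h/2, w_n + (h/2)·k1); w_{n+1} = w_n + h·k2.
t=1.000000, w=1.300000:
  k1 = f(1.000000, 1.300000) = -0.605854
  k2 = f(1.255000, 1.145507) = -0.538544
  w ← 1.300000 + 0.51·(-0.538544) = 1.025342
t=1.510000, w=1.025342:
  k1 = f(1.510000, 1.025342) = -0.486162
  k2 = f(1.765000, 0.901371) = -0.430143
  w ← 1.025342 + 0.51·(-0.430143) = 0.805969
t=2.020000, w=0.805969:
  k1 = f(2.020000, 0.805969) = -0.387066
  k2 = f(2.275000, 0.707268) = -0.341298
  w ← 0.805969 + 0.51·(-0.341298) = 0.631907
w(2.53) ≈ 0.6319

0.6319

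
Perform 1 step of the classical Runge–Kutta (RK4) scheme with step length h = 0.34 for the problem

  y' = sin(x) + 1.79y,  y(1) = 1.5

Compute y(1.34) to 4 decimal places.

RK4: k1 = f(x_n, y_n); k2 = f(x_n + h/2, y_n + (h/2)·k1); k3 = f(x_n + h/2, y_n + (h/2)·k2); k4 = f(x_n + h, y_n + h·k3); y_{n+1} = y_n + (h/6)·(k1 + 2k2 + 2k3 + k4).
x=1.000000, y=1.500000:
  k1 = f(1.000000, 1.500000) = 3.526471
  k2 = f(1.170000, 2.099500) = 4.678856
  k3 = f(1.170000, 2.295405) = 5.029526
  k4 = f(1.340000, 3.210039) = 6.719454
  y ← 1.500000 + (0.34/6)·(k1 + 2k2 + 2k3 + k4) = 3.180886
y(1.34) ≈ 3.1809

3.1809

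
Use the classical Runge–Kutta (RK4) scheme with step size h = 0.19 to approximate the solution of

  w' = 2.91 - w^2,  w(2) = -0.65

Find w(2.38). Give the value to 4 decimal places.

RK4: k1 = f(x_n, w_n); k2 = f(x_n + h/2, w_n + (h/2)·k1); k3 = f(x_n + h/2, w_n + (h/2)·k2); k4 = f(x_n + h, w_n + h·k3); w_{n+1} = w_n + (h/6)·(k1 + 2k2 + 2k3 + k4).
x=2.000000, w=-0.650000:
  k1 = f(2.000000, -0.650000) = 2.487500
  k2 = f(2.095000, -0.413687) = 2.738863
  k3 = f(2.095000, -0.389808) = 2.758050
  k4 = f(2.190000, -0.125971) = 2.894131
  w ← -0.650000 + (0.19/6)·(k1 + 2k2 + 2k3 + k4) = -0.131444
x=2.190000, w=-0.131444:
  k1 = f(2.190000, -0.131444) = 2.892723
  k2 = f(2.285000, 0.143365) = 2.889447
  k3 = f(2.285000, 0.143054) = 2.889536
  k4 = f(2.380000, 0.417568) = 2.735637
  w ← -0.131444 + (0.19/6)·(k1 + 2k2 + 2k3 + k4) = 0.412790
w(2.38) ≈ 0.4128

0.4128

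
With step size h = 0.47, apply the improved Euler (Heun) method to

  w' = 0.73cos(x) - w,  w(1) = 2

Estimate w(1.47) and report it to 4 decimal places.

1.3473

Heun: k1 = f(x_n, w_n); k2 = f(x_n + h, w_n + h·k1); w_{n+1} = w_n + (h/2)·(k1 + k2).
x=1.000000, w=2.000000:
  k1 = f(1.000000, 2.000000) = -1.605579
  k2 = f(1.470000, 1.245378) = -1.171921
  w ← 2.000000 + (0.47/2)·(-1.605579 + (-1.171921)) = 1.347287
w(1.47) ≈ 1.3473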